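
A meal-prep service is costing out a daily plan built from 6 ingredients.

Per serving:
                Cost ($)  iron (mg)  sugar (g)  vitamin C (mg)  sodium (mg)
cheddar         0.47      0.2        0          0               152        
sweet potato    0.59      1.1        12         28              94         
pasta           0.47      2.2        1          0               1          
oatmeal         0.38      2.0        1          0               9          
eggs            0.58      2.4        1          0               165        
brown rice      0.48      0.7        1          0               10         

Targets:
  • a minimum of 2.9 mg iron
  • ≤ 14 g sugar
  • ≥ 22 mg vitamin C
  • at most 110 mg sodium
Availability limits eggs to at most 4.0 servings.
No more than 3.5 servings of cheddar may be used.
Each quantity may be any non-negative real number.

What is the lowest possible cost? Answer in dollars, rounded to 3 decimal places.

$0.850

This is a linear program. Let x1 = servings of cheddar, x2 = servings of sweet potato, x3 = servings of pasta, x4 = servings of oatmeal, x5 = servings of eggs, x6 = servings of brown rice.
min 0.47x1 + 0.59x2 + 0.47x3 + 0.38x4 + 0.58x5 + 0.48x6 with:
  0.2x1 + 1.1x2 + 2.2x3 + 2x4 + 2.4x5 + 0.7x6 ≥ 2.9   (iron)
  12x2 + 1x3 + 1x4 + 1x5 + 1x6 ≤ 14   (sugar)
  28x2 ≥ 22   (vitamin C)
  152x1 + 94x2 + 1x3 + 9x4 + 165x5 + 10x6 ≤ 110   (sodium)
  x5 ≤ 4
  x1 ≤ 3.5
  x1, x2, x3, x4, x5, x6 ≥ 0.
At the optimum only sweet potato, oatmeal are positive (cheddar, pasta, eggs, brown rice = 0). The iron and vitamin C requirements are met with equality.
That vertex is x2 = 0.7857, x4 = 1.018.
Objective = 0.59·0.7857 + 0.38·1.018 = 0.85040.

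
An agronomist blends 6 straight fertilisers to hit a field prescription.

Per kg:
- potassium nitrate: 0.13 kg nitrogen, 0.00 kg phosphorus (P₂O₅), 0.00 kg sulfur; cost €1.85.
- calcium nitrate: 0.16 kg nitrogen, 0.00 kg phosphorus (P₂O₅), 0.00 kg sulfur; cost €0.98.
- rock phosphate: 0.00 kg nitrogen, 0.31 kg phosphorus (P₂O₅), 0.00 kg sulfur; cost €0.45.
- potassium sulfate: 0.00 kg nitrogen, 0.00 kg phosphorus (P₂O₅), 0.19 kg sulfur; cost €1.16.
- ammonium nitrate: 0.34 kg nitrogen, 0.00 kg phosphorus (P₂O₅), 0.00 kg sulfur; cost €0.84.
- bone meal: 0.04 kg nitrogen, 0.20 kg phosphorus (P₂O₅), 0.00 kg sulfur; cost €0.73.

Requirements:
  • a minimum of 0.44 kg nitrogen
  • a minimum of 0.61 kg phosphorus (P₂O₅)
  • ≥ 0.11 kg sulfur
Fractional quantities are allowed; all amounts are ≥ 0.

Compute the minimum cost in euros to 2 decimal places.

€2.64

Let x1 = kg of potassium nitrate, x2 = kg of calcium nitrate, x3 = kg of rock phosphate, x4 = kg of potassium sulfate, x5 = kg of ammonium nitrate, x6 = kg of bone meal.
Minimize 1.85x1 + 0.98x2 + 0.45x3 + 1.16x4 + 0.84x5 + 0.73x6 s.t.:
  0.13x1 + 0.16x2 + 0.34x5 + 0.04x6 ≥ 0.44   (nitrogen)
  0.31x3 + 0.2x6 ≥ 0.61   (phosphorus (P₂O₅))
  0.19x4 ≥ 0.11   (sulfur)
  x1, x2, x3, x4, x5, x6 ≥ 0.
The optimal basis is {rock phosphate, potassium sulfate, ammonium nitrate}; potassium nitrate, calcium nitrate, bone meal drop out. The nitrogen, phosphorus (P₂O₅), sulfur requirements are met with equality.
That vertex is x3 = 1.968, x4 = 0.5789, x5 = 1.294.
Total cost: 0.45·1.968 + 1.16·0.5789 + 0.84·1.294 = 2.6441.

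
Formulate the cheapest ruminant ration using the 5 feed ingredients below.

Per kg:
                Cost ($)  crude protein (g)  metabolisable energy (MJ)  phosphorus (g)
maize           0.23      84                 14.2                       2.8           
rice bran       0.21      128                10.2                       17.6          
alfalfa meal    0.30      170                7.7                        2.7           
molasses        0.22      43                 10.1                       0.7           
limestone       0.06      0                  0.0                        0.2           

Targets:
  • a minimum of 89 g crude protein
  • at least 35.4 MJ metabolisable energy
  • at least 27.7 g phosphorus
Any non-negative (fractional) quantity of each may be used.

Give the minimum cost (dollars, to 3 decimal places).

$0.633

Set it up as a linear program. Let x1 = kg of maize, x2 = kg of rice bran, x3 = kg of alfalfa meal, x4 = kg of molasses, x5 = kg of limestone.
min 0.23x1 + 0.21x2 + 0.3x3 + 0.22x4 + 0.06x5 with:
  84x1 + 128x2 + 170x3 + 43x4 ≥ 89   (crude protein)
  14.2x1 + 10.2x2 + 7.7x3 + 10.1x4 ≥ 35.4   (metabolisable energy)
  2.8x1 + 17.6x2 + 2.7x3 + 0.7x4 + 0.2x5 ≥ 27.7   (phosphorus)
  x1, x2, x3, x4, x5 ≥ 0.
The cheapest feasible vertex uses only maize, rice bran; alfalfa meal, molasses, limestone are not used. Binding constraints: metabolisable energy and phosphorus.
So maize = 1.538 kg, rice bran = 1.329 kg.
Cost = 0.23·1.538 + 0.21·1.329 = 0.63283.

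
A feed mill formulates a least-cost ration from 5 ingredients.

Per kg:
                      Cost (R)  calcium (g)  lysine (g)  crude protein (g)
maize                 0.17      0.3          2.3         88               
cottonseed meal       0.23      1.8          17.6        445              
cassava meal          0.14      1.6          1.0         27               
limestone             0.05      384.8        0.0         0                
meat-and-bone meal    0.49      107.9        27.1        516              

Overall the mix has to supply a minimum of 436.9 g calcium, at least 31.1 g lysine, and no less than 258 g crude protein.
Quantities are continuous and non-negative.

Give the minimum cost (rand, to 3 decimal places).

R0.463

Treat it as an LP. Let x1 = kg of maize, x2 = kg of cottonseed meal, x3 = kg of cassava meal, x4 = kg of limestone, x5 = kg of meat-and-bone meal.
Minimise 0.17x1 + 0.23x2 + 0.14x3 + 0.05x4 + 0.49x5 subject to:
  0.3x1 + 1.8x2 + 1.6x3 + 384.8x4 + 107.9x5 ≥ 436.9   (calcium)
  2.3x1 + 17.6x2 + 1x3 + 27.1x5 ≥ 31.1   (lysine)
  88x1 + 445x2 + 27x3 + 516x5 ≥ 258   (crude protein)
  x1, x2, x3, x4, x5 ≥ 0.
The cheapest feasible vertex uses only cottonseed meal, limestone; maize, cassava meal, meat-and-bone meal are not used. The calcium and lysine requirements are met with equality.
Solving gives x2 = 1.767, x4 = 1.127.
Hence cost = 0.23·1.767 + 0.05·1.127 = R0.46276.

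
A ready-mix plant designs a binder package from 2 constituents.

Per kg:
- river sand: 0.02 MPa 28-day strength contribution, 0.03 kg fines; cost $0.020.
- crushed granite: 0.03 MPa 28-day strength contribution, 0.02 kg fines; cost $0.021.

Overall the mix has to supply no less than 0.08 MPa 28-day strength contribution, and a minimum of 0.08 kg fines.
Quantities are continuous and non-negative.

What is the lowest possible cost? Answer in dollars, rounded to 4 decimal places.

$0.0656

Let x1 = kg of river sand, x2 = kg of crushed granite.
Minimize 0.02x1 + 0.021x2 with:
  0.02x1 + 0.03x2 ≥ 0.08   (28-day strength contribution)
  0.03x1 + 0.02x2 ≥ 0.08   (fines)
  x1, x2 ≥ 0.
Both inputs are positive at the optimum. Binding constraints: 28-day strength contribution and fines.
So river sand = 1.6 kg, crushed granite = 1.6 kg.
Cost = 0.02·1.6 + 0.021·1.6 = 0.065600.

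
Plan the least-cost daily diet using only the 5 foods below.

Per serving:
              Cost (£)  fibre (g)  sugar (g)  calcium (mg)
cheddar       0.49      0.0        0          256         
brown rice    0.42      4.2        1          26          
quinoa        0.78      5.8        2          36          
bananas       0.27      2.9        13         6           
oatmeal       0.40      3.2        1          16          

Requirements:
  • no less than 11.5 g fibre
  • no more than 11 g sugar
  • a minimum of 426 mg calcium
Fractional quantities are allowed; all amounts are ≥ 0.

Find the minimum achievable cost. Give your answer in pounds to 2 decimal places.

£1.83

Treat it as an LP. Let x1 = servings of cheddar, x2 = servings of brown rice, x3 = servings of quinoa, x4 = servings of bananas, x5 = servings of oatmeal.
min 0.49x1 + 0.42x2 + 0.78x3 + 0.27x4 + 0.4x5 s.t.:
  4.2x2 + 5.8x3 + 2.9x4 + 3.2x5 ≥ 11.5   (fibre)
  1x2 + 2x3 + 13x4 + 1x5 ≤ 11   (sugar)
  256x1 + 26x2 + 36x3 + 6x4 + 16x5 ≥ 426   (calcium)
  x1, x2, x3, x4, x5 ≥ 0.
The optimal basis is {cheddar, brown rice}; quinoa, bananas, oatmeal drop out. There the fibre and calcium constraints are tight.
That vertex is x1 = 1.386, x2 = 2.738.
Objective = 0.49·1.386 + 0.42·2.738 = 1.8291.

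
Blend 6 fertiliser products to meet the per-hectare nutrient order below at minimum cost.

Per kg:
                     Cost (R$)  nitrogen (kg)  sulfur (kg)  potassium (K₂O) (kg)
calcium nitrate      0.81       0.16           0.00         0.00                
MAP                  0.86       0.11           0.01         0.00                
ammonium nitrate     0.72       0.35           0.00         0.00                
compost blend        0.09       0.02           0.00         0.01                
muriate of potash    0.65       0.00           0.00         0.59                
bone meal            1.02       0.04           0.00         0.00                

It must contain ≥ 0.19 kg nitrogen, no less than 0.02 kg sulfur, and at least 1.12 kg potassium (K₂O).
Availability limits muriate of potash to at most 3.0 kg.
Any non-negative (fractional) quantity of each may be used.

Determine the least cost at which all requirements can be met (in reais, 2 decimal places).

R$2.95

This is a linear program. Let x1 = kg of calcium nitrate, x2 = kg of MAP, x3 = kg of ammonium nitrate, x4 = kg of compost blend, x5 = kg of muriate of potash, x6 = kg of bone meal.
Minimize 0.81x1 + 0.86x2 + 0.72x3 + 0.09x4 + 0.65x5 + 1.02x6 subject to:
  0.16x1 + 0.11x2 + 0.35x3 + 0.02x4 + 0.04x6 ≥ 0.19   (nitrogen)
  0.01x2 ≥ 0.02   (sulfur)
  0.01x4 + 0.59x5 ≥ 1.12   (potassium (K₂O))
  x5 ≤ 3
  x1, x2, x3, x4, x5, x6 ≥ 0.
At the optimum only MAP, muriate of potash are positive (calcium nitrate, ammonium nitrate, compost blend, bone meal = 0). There the sulfur and potassium (K₂O) constraints are tight.
So MAP = 2 kg, muriate of potash = 1.898 kg.
Objective = 0.86·2 + 0.65·1.898 = 2.9537.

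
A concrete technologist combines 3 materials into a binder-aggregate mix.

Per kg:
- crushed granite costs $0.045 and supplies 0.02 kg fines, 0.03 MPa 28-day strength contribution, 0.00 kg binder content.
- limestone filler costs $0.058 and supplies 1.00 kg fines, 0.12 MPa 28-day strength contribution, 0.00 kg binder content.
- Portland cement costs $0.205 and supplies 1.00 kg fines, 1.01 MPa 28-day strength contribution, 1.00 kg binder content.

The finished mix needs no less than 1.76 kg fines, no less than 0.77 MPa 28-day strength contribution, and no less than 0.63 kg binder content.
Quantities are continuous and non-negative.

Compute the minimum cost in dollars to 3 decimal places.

Treat it as an LP. Let x1 = kg of crushed granite, x2 = kg of limestone filler, x3 = kg of Portland cement.
Minimise 0.045x1 + 0.058x2 + 0.205x3 s.t.:
  0.02x1 + 1x2 + 1x3 ≥ 1.76   (fines)
  0.03x1 + 0.12x2 + 1.01x3 ≥ 0.77   (28-day strength contribution)
  1x3 ≥ 0.63   (binder content)
  x1, x2, x3 ≥ 0.
The cheapest feasible vertex uses only limestone filler, Portland cement; crushed granite is not used. The fines and binder content requirements are met with equality.
So limestone filler = 1.13 kg, Portland cement = 0.63 kg.
Objective = 0.058·1.13 + 0.205·0.63 = 0.19469.

$0.195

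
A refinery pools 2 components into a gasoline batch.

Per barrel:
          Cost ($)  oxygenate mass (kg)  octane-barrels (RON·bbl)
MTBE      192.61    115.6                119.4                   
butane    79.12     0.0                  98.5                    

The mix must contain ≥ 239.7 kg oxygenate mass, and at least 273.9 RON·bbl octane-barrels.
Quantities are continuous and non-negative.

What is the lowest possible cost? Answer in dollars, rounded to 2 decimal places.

This is a linear program. Let x1 = barrels of MTBE, x2 = barrels of butane.
min 192.61x1 + 79.12x2 subject to:
  115.6x1 ≥ 239.7   (oxygenate mass)
  119.4x1 + 98.5x2 ≥ 273.9   (octane-barrels)
  x1, x2 ≥ 0.
Both inputs are positive at the optimum. There the oxygenate mass and octane-barrels constraints are tight.
That vertex is x1 = 2.0735, x2 = 0.26721.
Total cost: 192.61·2.0735 + 79.12·0.26721 = 420.5185.

$420.52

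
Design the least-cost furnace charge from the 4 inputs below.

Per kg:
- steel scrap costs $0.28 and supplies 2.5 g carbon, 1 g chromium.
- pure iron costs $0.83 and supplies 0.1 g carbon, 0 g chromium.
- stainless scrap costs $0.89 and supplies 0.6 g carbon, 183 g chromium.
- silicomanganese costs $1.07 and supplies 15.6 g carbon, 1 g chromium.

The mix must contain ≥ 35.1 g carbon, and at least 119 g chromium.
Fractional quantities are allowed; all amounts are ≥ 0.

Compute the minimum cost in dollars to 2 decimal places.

Treat it as an LP. Let x1 = kg of steel scrap, x2 = kg of pure iron, x3 = kg of stainless scrap, x4 = kg of silicomanganese.
Minimize 0.28x1 + 0.83x2 + 0.89x3 + 1.07x4 with:
  2.5x1 + 0.1x2 + 0.6x3 + 15.6x4 ≥ 35.1   (carbon)
  1x1 + 183x3 + 1x4 ≥ 119   (chromium)
  x1, x2, x3, x4 ≥ 0.
The optimal basis is {stainless scrap, silicomanganese}; steel scrap, pure iron drop out. Binding constraints: carbon and chromium.
That vertex is x3 = 0.6381, x4 = 2.225.
Total cost: 0.89·0.6381 + 1.07·2.225 = 2.9487.

$2.95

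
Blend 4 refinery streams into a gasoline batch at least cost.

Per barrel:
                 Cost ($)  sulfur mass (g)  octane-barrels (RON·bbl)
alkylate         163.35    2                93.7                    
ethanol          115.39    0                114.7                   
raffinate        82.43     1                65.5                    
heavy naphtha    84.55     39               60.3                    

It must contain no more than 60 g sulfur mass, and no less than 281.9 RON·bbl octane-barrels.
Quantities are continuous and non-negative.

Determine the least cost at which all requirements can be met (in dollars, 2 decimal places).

$283.60

Let x1 = barrels of alkylate, x2 = barrels of ethanol, x3 = barrels of raffinate, x4 = barrels of heavy naphtha.
Minimise 163.35x1 + 115.39x2 + 82.43x3 + 84.55x4 with:
  2x1 + 1x3 + 39x4 ≤ 60   (sulfur mass)
  93.7x1 + 114.7x2 + 65.5x3 + 60.3x4 ≥ 281.9   (octane-barrels)
  x1, x2, x3, x4 ≥ 0.
The minimum-cost mix takes nothing from alkylate, raffinate, heavy naphtha — only ethanol. Binding constraint: octane-barrels.
Solving gives x2 = 2.45772.
Objective = 115.39·2.45772 = 283.5963.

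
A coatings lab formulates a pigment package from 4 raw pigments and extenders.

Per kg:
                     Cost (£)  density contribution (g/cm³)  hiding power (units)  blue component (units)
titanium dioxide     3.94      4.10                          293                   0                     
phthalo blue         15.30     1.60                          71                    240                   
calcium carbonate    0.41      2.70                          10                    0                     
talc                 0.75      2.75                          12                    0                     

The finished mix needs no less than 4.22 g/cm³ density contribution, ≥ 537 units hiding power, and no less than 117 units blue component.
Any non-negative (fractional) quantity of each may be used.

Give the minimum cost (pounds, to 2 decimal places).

£14.21

Set it up as a linear program. Let x1 = kg of titanium dioxide, x2 = kg of phthalo blue, x3 = kg of calcium carbonate, x4 = kg of talc.
Minimise 3.94x1 + 15.3x2 + 0.41x3 + 0.75x4 with:
  4.1x1 + 1.6x2 + 2.7x3 + 2.75x4 ≥ 4.22   (density contribution)
  293x1 + 71x2 + 10x3 + 12x4 ≥ 537   (hiding power)
  240x2 ≥ 117   (blue component)
  x1, x2, x3, x4 ≥ 0.
At the optimum only titanium dioxide, phthalo blue are positive (calcium carbonate, talc = 0). Binding constraints: hiding power and blue component.
So titanium dioxide = 1.7146 kg, phthalo blue = 0.4875 kg.
Cost = 3.94·1.7146 + 15.3·0.4875 = 14.2143.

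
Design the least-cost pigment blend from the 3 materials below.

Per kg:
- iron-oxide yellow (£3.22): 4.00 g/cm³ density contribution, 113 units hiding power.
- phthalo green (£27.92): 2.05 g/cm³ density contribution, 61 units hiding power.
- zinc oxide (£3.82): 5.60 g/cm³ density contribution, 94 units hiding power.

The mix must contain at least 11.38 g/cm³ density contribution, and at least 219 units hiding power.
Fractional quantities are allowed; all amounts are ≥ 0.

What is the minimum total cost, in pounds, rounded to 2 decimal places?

£8.06

This is a linear program. Let x1 = kg of iron-oxide yellow, x2 = kg of phthalo green, x3 = kg of zinc oxide.
min 3.22x1 + 27.92x2 + 3.82x3 s.t.:
  4x1 + 2.05x2 + 5.6x3 ≥ 11.38   (density contribution)
  113x1 + 61x2 + 94x3 ≥ 219   (hiding power)
  x1, x2, x3 ≥ 0.
The cheapest feasible vertex uses only iron-oxide yellow, zinc oxide; phthalo green is not used. The density contribution and hiding power requirements are met with equality.
Optimal quantities: iron-oxide yellow = 0.6101 kg, zinc oxide = 1.596 kg.
Objective = 3.22·0.6101 + 3.82·1.596 = 8.0612.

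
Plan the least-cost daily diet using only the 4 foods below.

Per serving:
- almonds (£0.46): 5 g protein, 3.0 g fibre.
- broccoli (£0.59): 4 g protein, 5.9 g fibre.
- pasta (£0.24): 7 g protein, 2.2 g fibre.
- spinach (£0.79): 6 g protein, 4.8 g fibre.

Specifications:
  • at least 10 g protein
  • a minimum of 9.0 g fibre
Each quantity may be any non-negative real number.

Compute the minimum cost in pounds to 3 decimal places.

£0.914

Let x1 = servings of almonds, x2 = servings of broccoli, x3 = servings of pasta, x4 = servings of spinach.
Minimise 0.46x1 + 0.59x2 + 0.24x3 + 0.79x4 s.t.:
  5x1 + 4x2 + 7x3 + 6x4 ≥ 10   (protein)
  3x1 + 5.9x2 + 2.2x3 + 4.8x4 ≥ 9   (fibre)
  x1, x2, x3, x4 ≥ 0.
The cheapest feasible vertex uses only broccoli, pasta; almonds, spinach are not used. Binding constraints: protein and fibre.
Solving gives x2 = 1.262, x3 = 0.7077.
Total cost: 0.59·1.262 + 0.24·0.7077 = 0.91443.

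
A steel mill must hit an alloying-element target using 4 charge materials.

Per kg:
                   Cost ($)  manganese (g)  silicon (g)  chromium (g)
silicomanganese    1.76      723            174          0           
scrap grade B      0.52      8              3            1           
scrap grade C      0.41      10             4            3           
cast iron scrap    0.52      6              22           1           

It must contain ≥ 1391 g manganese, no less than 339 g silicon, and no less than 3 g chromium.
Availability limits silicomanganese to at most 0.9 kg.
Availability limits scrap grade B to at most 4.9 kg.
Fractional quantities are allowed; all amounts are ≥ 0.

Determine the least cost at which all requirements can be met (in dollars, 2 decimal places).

$31.94

Set it up as a linear program. Let x1 = kg of silicomanganese, x2 = kg of scrap grade B, x3 = kg of scrap grade C, x4 = kg of cast iron scrap.
Minimise 1.76x1 + 0.52x2 + 0.41x3 + 0.52x4 s.t.:
  723x1 + 8x2 + 10x3 + 6x4 ≥ 1391   (manganese)
  174x1 + 3x2 + 4x3 + 22x4 ≥ 339   (silicon)
  1x2 + 3x3 + 1x4 ≥ 3   (chromium)
  x1 ≤ 0.9
  x2 ≤ 4.9
  x1, x2, x3, x4 ≥ 0.
The cheapest feasible vertex uses only silicomanganese, scrap grade C; scrap grade B, cast iron scrap are not used. Binding constraints: manganese and the silicomanganese cap.
Solving gives x1 = 0.9, x3 = 74.03.
Hence cost = 1.76·0.9 + 0.41·74.03 = $31.9363.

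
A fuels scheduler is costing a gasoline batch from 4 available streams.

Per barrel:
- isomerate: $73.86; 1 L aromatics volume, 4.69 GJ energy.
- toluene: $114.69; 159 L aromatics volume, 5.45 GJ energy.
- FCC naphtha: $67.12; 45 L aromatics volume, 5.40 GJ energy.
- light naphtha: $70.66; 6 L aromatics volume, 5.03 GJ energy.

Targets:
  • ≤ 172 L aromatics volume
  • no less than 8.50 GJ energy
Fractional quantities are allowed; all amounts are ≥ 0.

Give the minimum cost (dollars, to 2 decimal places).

This is a linear program. Let x1 = barrels of isomerate, x2 = barrels of toluene, x3 = barrels of FCC naphtha, x4 = barrels of light naphtha.
Minimise 73.86x1 + 114.69x2 + 67.12x3 + 70.66x4 s.t.:
  1x1 + 159x2 + 45x3 + 6x4 ≤ 172   (aromatics volume)
  4.69x1 + 5.45x2 + 5.4x3 + 5.03x4 ≥ 8.5   (energy)
  x1, x2, x3, x4 ≥ 0.
The cheapest feasible vertex uses only FCC naphtha; isomerate, toluene, light naphtha are not used. There the energy constraint is tight.
That vertex is x3 = 1.574.
Hence cost = 67.12·1.574 = $105.6469.

$105.65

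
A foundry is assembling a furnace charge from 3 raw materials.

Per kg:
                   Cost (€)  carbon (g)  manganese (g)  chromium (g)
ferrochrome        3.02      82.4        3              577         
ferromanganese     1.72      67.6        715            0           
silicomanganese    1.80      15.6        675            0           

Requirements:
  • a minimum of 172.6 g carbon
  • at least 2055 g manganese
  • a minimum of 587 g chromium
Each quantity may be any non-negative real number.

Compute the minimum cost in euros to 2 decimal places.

Treat it as an LP. Let x1 = kg of ferrochrome, x2 = kg of ferromanganese, x3 = kg of silicomanganese.
Minimise 3.02x1 + 1.72x2 + 1.8x3 subject to:
  82.4x1 + 67.6x2 + 15.6x3 ≥ 172.6   (carbon)
  3x1 + 715x2 + 675x3 ≥ 2055   (manganese)
  577x1 ≥ 587   (chromium)
  x1, x2, x3 ≥ 0.
The minimum-cost mix takes nothing from silicomanganese — only ferrochrome, ferromanganese. The manganese and chromium requirements are met with equality.
Solving gives x1 = 1.017, x2 = 2.87.
Hence cost = 3.02·1.017 + 1.72·2.87 = €8.0077.

€8.01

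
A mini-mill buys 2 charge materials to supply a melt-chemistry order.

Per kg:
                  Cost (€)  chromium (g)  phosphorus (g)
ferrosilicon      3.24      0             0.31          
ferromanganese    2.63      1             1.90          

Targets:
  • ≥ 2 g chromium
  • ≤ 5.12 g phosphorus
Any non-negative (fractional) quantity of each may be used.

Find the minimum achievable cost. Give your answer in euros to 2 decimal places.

€5.26

Let x1 = kg of ferrosilicon, x2 = kg of ferromanganese.
min 3.24x1 + 2.63x2 with:
  1x2 ≥ 2   (chromium)
  0.31x1 + 1.9x2 ≤ 5.12   (phosphorus)
  x1, x2 ≥ 0.
The cheapest feasible vertex uses only ferromanganese; ferrosilicon is not used. There the chromium constraint is tight.
That vertex is x2 = 2.
Objective = 2.63·2 = 5.2600.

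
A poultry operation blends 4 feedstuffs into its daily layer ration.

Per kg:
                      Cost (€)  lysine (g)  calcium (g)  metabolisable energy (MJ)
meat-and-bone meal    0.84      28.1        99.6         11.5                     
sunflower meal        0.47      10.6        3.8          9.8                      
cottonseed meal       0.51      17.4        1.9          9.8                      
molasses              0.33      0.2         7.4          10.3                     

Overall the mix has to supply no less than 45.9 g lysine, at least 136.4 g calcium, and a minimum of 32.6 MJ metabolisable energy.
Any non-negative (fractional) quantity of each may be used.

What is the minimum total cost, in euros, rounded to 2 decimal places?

Let x1 = kg of meat-and-bone meal, x2 = kg of sunflower meal, x3 = kg of cottonseed meal, x4 = kg of molasses.
min 0.84x1 + 0.47x2 + 0.51x3 + 0.33x4 s.t.:
  28.1x1 + 10.6x2 + 17.4x3 + 0.2x4 ≥ 45.9   (lysine)
  99.6x1 + 3.8x2 + 1.9x3 + 7.4x4 ≥ 136.4   (calcium)
  11.5x1 + 9.8x2 + 9.8x3 + 10.3x4 ≥ 32.6   (metabolisable energy)
  x1, x2, x3, x4 ≥ 0.
The minimum-cost mix takes nothing from sunflower meal — only meat-and-bone meal, cottonseed meal, molasses. There the lysine, calcium, metabolisable energy constraints are tight.
So meat-and-bone meal = 1.269 kg, cottonseed meal = 0.5743 kg, molasses = 1.201 kg.
Total cost: 0.84·1.269 + 0.51·0.5743 + 0.33·1.201 = 1.7552.

€1.76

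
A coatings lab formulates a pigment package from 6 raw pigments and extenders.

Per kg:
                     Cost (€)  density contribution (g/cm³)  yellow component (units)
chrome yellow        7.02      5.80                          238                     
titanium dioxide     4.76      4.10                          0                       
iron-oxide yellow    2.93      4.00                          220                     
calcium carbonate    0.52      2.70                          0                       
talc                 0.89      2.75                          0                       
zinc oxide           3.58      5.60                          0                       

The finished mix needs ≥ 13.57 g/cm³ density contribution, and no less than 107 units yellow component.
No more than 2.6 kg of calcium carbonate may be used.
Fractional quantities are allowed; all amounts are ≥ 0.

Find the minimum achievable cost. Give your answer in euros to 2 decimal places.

€4.27

Let x1 = kg of chrome yellow, x2 = kg of titanium dioxide, x3 = kg of iron-oxide yellow, x4 = kg of calcium carbonate, x5 = kg of talc, x6 = kg of zinc oxide.
Minimize 7.02x1 + 4.76x2 + 2.93x3 + 0.52x4 + 0.89x5 + 3.58x6 with:
  5.8x1 + 4.1x2 + 4x3 + 2.7x4 + 2.75x5 + 5.6x6 ≥ 13.57   (density contribution)
  238x1 + 220x3 ≥ 107   (yellow component)
  x4 ≤ 2.6
  x1, x2, x3, x4, x5, x6 ≥ 0.
The minimum-cost mix takes nothing from chrome yellow, titanium dioxide, zinc oxide — only iron-oxide yellow, calcium carbonate, talc. Binding constraints: density contribution, yellow component, the calcium carbonate cap.
Solving gives x3 = 0.4864, x4 = 2.6, x5 = 1.674.
Objective = 2.93·0.4864 + 0.52·2.6 + 0.89·1.674 = 4.2670.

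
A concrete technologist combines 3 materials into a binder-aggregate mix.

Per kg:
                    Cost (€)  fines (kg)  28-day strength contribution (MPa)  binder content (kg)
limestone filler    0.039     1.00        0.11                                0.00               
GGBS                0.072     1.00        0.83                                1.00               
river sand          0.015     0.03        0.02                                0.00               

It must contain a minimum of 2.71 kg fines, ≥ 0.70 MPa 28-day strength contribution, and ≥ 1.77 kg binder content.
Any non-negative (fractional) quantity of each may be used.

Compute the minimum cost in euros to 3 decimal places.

€0.164

Let x1 = kg of limestone filler, x2 = kg of GGBS, x3 = kg of river sand.
Minimize 0.039x1 + 0.072x2 + 0.015x3 with:
  1x1 + 1x2 + 0.03x3 ≥ 2.71   (fines)
  0.11x1 + 0.83x2 + 0.02x3 ≥ 0.7   (28-day strength contribution)
  1x2 ≥ 1.77   (binder content)
  x1, x2, x3 ≥ 0.
The optimal basis is {limestone filler, GGBS}; river sand drops out. There the fines and binder content constraints are tight.
So limestone filler = 0.94 kg, GGBS = 1.77 kg.
Total cost: 0.039·0.94 + 0.072·1.77 = 0.16410.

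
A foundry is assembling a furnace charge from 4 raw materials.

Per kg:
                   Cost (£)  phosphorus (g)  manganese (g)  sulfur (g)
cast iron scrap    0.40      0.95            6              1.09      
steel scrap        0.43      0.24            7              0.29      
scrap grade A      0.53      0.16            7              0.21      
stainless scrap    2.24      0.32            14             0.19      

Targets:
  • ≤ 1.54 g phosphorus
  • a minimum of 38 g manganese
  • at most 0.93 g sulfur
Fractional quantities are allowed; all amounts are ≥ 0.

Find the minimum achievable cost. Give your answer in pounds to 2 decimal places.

Let x1 = kg of cast iron scrap, x2 = kg of steel scrap, x3 = kg of scrap grade A, x4 = kg of stainless scrap.
min 0.4x1 + 0.43x2 + 0.53x3 + 2.24x4 s.t.:
  0.95x1 + 0.24x2 + 0.16x3 + 0.32x4 ≤ 1.54   (phosphorus)
  6x1 + 7x2 + 7x3 + 14x4 ≥ 38   (manganese)
  1.09x1 + 0.29x2 + 0.21x3 + 0.19x4 ≤ 0.93   (sulfur)
  x1, x2, x3, x4 ≥ 0.
At the optimum only scrap grade A, stainless scrap are positive (cast iron scrap, steel scrap = 0). The manganese and sulfur requirements are met with equality.
Solving gives x3 = 3.602, x4 = 0.913.
Hence cost = 0.53·3.602 + 2.24·0.913 = £3.9542.

£3.95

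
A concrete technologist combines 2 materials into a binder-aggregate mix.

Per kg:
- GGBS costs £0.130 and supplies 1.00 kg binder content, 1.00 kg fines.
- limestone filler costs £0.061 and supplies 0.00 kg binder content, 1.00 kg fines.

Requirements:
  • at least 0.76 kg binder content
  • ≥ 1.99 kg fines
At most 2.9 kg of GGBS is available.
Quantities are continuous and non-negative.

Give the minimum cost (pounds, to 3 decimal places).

£0.174

This is a linear program. Let x1 = kg of GGBS, x2 = kg of limestone filler.
Minimize 0.13x1 + 0.061x2 s.t.:
  1x1 ≥ 0.76   (binder content)
  1x1 + 1x2 ≥ 1.99   (fines)
  x1 ≤ 2.9
  x1, x2 ≥ 0.
Both inputs are positive at the optimum. Binding constraints: binder content and fines.
So GGBS = 0.76 kg, limestone filler = 1.23 kg.
Cost = 0.13·0.76 + 0.061·1.23 = 0.17383.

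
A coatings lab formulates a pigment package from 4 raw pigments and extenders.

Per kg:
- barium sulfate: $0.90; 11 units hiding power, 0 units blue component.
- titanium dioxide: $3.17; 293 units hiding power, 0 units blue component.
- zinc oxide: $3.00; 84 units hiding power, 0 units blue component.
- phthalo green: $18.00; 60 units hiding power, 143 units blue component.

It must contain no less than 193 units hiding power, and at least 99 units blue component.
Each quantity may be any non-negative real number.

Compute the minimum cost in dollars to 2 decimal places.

Let x1 = kg of barium sulfate, x2 = kg of titanium dioxide, x3 = kg of zinc oxide, x4 = kg of phthalo green.
Minimise 0.9x1 + 3.17x2 + 3x3 + 18x4 with:
  11x1 + 293x2 + 84x3 + 60x4 ≥ 193   (hiding power)
  143x4 ≥ 99   (blue component)
  x1, x2, x3, x4 ≥ 0.
At the optimum only titanium dioxide, phthalo green are positive (barium sulfate, zinc oxide = 0). The hiding power and blue component requirements are met with equality.
Optimal quantities: titanium dioxide = 0.5169 kg, phthalo green = 0.6923 kg.
Total cost: 3.17·0.5169 + 18·0.6923 = 14.1000.

$14.10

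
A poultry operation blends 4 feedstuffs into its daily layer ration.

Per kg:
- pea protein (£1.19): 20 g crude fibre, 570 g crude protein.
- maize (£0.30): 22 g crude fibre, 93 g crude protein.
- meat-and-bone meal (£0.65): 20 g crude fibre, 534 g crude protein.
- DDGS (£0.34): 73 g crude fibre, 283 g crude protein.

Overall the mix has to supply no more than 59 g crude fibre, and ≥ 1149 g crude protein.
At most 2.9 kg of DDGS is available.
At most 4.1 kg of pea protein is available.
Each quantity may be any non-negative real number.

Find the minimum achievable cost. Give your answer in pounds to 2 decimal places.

£1.40

Set it up as a linear program. Let x1 = kg of pea protein, x2 = kg of maize, x3 = kg of meat-and-bone meal, x4 = kg of DDGS.
Minimise 1.19x1 + 0.3x2 + 0.65x3 + 0.34x4 with:
  20x1 + 22x2 + 20x3 + 73x4 ≤ 59   (crude fibre)
  570x1 + 93x2 + 534x3 + 283x4 ≥ 1149   (crude protein)
  x4 ≤ 2.9
  x1 ≤ 4.1
  x1, x2, x3, x4 ≥ 0.
The optimal basis is {meat-and-bone meal, DDGS}; pea protein, maize drop out. There the crude fibre and crude protein constraints are tight.
Solving gives x3 = 2.016, x4 = 0.2559.
Objective = 0.65·2.016 + 0.34·0.2559 = 1.3974.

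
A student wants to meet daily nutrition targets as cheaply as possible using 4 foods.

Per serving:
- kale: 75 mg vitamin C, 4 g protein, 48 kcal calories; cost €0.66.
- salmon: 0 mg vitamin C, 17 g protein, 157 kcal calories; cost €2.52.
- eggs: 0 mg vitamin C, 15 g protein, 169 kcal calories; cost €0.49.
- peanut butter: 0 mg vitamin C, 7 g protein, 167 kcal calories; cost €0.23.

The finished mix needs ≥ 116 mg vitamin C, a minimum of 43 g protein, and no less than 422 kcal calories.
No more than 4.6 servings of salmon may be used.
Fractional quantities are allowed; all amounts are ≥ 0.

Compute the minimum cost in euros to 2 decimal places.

Let x1 = servings of kale, x2 = servings of salmon, x3 = servings of eggs, x4 = servings of peanut butter.
Minimize 0.66x1 + 2.52x2 + 0.49x3 + 0.23x4 subject to:
  75x1 ≥ 116   (vitamin C)
  4x1 + 17x2 + 15x3 + 7x4 ≥ 43   (protein)
  48x1 + 157x2 + 169x3 + 167x4 ≥ 422   (calories)
  x2 ≤ 4.6
  x1, x2, x3, x4 ≥ 0.
At the optimum only kale, eggs are positive (salmon, peanut butter = 0). Binding constraints: vitamin C and protein.
So kale = 1.547 servings, eggs = 2.454 servings.
Hence cost = 0.66·1.547 + 0.49·2.454 = €2.2235.

€2.22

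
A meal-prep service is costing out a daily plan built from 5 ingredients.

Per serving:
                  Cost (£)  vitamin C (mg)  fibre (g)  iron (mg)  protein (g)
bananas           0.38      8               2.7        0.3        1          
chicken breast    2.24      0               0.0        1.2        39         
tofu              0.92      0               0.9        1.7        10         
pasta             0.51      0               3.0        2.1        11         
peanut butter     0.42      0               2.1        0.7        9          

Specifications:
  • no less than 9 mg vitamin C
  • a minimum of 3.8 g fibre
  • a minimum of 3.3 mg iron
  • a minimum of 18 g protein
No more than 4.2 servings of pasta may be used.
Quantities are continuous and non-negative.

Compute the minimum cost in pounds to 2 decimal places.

£1.21

This is a linear program. Let x1 = servings of bananas, x2 = servings of chicken breast, x3 = servings of tofu, x4 = servings of pasta, x5 = servings of peanut butter.
min 0.38x1 + 2.24x2 + 0.92x3 + 0.51x4 + 0.42x5 with:
  8x1 ≥ 9   (vitamin C)
  2.7x1 + 0.9x3 + 3x4 + 2.1x5 ≥ 3.8   (fibre)
  0.3x1 + 1.2x2 + 1.7x3 + 2.1x4 + 0.7x5 ≥ 3.3   (iron)
  1x1 + 39x2 + 10x3 + 11x4 + 9x5 ≥ 18   (protein)
  x4 ≤ 4.2
  x1, x2, x3, x4, x5 ≥ 0.
The minimum-cost mix takes nothing from chicken breast, tofu, peanut butter — only bananas, pasta. Binding constraints: vitamin C and protein.
So bananas = 1.125 servings, pasta = 1.534 servings.
Hence cost = 0.38·1.125 + 0.51·1.534 = £1.2098.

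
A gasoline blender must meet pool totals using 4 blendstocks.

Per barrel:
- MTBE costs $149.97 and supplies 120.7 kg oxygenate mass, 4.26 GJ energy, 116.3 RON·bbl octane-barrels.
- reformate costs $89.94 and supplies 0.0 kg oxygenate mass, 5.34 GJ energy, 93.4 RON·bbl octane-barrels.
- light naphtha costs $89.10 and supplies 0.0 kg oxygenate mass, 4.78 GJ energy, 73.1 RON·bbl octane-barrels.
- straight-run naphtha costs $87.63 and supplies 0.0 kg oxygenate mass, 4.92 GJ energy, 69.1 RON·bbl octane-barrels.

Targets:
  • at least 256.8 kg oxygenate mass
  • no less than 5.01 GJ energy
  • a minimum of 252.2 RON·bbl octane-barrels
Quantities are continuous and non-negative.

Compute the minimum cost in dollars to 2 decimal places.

Let x1 = barrels of MTBE, x2 = barrels of reformate, x3 = barrels of light naphtha, x4 = barrels of straight-run naphtha.
Minimize 149.97x1 + 89.94x2 + 89.1x3 + 87.63x4 s.t.:
  120.7x1 ≥ 256.8   (oxygenate mass)
  4.26x1 + 5.34x2 + 4.78x3 + 4.92x4 ≥ 5.01   (energy)
  116.3x1 + 93.4x2 + 73.1x3 + 69.1x4 ≥ 252.2   (octane-barrels)
  x1, x2, x3, x4 ≥ 0.
The optimal basis is {MTBE, reformate}; light naphtha, straight-run naphtha drop out. Binding constraints: oxygenate mass and octane-barrels.
That vertex is x1 = 2.1276, x2 = 0.050978.
Hence cost = 149.97·2.1276 + 89.94·0.050978 = $323.6611.

$323.66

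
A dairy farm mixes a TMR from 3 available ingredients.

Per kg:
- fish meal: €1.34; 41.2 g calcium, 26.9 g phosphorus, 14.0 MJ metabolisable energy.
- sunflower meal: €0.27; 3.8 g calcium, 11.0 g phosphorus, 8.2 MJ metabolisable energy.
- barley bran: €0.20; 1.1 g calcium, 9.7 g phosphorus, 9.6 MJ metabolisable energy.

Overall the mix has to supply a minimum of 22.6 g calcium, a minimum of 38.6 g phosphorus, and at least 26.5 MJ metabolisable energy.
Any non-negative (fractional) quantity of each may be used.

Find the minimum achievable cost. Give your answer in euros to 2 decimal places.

€1.14

This is a linear program. Let x1 = kg of fish meal, x2 = kg of sunflower meal, x3 = kg of barley bran.
Minimize 1.34x1 + 0.27x2 + 0.2x3 subject to:
  41.2x1 + 3.8x2 + 1.1x3 ≥ 22.6   (calcium)
  26.9x1 + 11x2 + 9.7x3 ≥ 38.6   (phosphorus)
  14x1 + 8.2x2 + 9.6x3 ≥ 26.5   (metabolisable energy)
  x1, x2, x3 ≥ 0.
The minimum-cost mix takes nothing from barley bran — only fish meal, sunflower meal. There the calcium and phosphorus constraints are tight.
Optimal quantities: fish meal = 0.2904 kg, sunflower meal = 2.799 kg.
Objective = 1.34·0.2904 + 0.27·2.799 = 1.1449.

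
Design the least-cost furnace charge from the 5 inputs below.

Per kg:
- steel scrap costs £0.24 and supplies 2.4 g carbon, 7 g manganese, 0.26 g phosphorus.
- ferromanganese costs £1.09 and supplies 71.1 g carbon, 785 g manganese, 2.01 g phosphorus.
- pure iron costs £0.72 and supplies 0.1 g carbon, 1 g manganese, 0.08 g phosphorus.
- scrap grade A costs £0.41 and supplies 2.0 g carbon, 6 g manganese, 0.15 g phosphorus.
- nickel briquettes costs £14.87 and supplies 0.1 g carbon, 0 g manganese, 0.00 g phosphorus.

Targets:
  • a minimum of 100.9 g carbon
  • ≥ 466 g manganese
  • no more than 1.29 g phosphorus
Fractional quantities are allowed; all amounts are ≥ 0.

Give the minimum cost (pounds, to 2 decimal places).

£8219.15

Treat it as an LP. Let x1 = kg of steel scrap, x2 = kg of ferromanganese, x3 = kg of pure iron, x4 = kg of scrap grade A, x5 = kg of nickel briquettes.
Minimise 0.24x1 + 1.09x2 + 0.72x3 + 0.41x4 + 14.87x5 s.t.:
  2.4x1 + 71.1x2 + 0.1x3 + 2x4 + 0.1x5 ≥ 100.9   (carbon)
  7x1 + 785x2 + 1x3 + 6x4 ≥ 466   (manganese)
  0.26x1 + 2.01x2 + 0.08x3 + 0.15x4 ≤ 1.29   (phosphorus)
  x1, x2, x3, x4, x5 ≥ 0.
The minimum-cost mix takes nothing from steel scrap, pure iron, scrap grade A — only ferromanganese, nickel briquettes. Binding constraints: carbon and phosphorus.
Optimal quantities: ferromanganese = 0.641791 kg, nickel briquettes = 552.6866 kg.
Cost = 1.09·0.641791 + 14.87·552.6866 = 8219.1493.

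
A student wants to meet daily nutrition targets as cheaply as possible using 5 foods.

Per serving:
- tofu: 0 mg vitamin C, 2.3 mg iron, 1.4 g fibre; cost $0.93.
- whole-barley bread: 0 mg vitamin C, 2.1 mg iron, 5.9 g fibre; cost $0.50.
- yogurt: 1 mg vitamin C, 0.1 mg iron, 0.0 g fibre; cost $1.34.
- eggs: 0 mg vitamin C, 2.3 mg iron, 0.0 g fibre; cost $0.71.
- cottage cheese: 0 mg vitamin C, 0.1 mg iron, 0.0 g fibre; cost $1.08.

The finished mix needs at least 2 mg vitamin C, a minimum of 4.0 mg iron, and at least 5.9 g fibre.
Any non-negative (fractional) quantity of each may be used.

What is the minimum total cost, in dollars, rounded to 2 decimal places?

$3.58

This is a linear program. Let x1 = servings of tofu, x2 = servings of whole-barley bread, x3 = servings of yogurt, x4 = servings of eggs, x5 = servings of cottage cheese.
Minimise 0.93x1 + 0.5x2 + 1.34x3 + 0.71x4 + 1.08x5 with:
  1x3 ≥ 2   (vitamin C)
  2.3x1 + 2.1x2 + 0.1x3 + 2.3x4 + 0.1x5 ≥ 4   (iron)
  1.4x1 + 5.9x2 ≥ 5.9   (fibre)
  x1, x2, x3, x4, x5 ≥ 0.
The optimal basis is {whole-barley bread, yogurt}; tofu, eggs, cottage cheese drop out. The vitamin C and iron requirements are met with equality.
Solving gives x2 = 1.8095, x3 = 2.
Total cost: 0.5·1.8095 + 1.34·2 = 3.5848.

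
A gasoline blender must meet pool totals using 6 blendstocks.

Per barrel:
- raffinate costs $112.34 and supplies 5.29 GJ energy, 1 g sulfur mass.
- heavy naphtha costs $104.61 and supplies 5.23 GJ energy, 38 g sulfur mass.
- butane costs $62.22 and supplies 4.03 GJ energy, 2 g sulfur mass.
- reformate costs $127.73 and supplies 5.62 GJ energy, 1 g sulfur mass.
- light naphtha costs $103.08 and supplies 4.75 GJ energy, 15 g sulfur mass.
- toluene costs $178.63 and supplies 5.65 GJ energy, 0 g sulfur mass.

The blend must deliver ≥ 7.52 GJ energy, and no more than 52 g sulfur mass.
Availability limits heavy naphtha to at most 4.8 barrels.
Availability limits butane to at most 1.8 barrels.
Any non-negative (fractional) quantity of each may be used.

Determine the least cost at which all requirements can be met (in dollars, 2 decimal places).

$117.32

Let x1 = barrels of raffinate, x2 = barrels of heavy naphtha, x3 = barrels of butane, x4 = barrels of reformate, x5 = barrels of light naphtha, x6 = barrels of toluene.
min 112.34x1 + 104.61x2 + 62.22x3 + 127.73x4 + 103.08x5 + 178.63x6 subject to:
  5.29x1 + 5.23x2 + 4.03x3 + 5.62x4 + 4.75x5 + 5.65x6 ≥ 7.52   (energy)
  1x1 + 38x2 + 2x3 + 1x4 + 15x5 ≤ 52   (sulfur mass)
  x2 ≤ 4.8
  x3 ≤ 1.8
  x1, x2, x3, x4, x5, x6 ≥ 0.
At the optimum only heavy naphtha, butane are positive (raffinate, reformate, light naphtha, toluene = 0). The energy and the butane cap requirements are met with equality.
Optimal quantities: heavy naphtha = 0.05086 barrels, butane = 1.8 barrels.
Hence cost = 104.61·0.05086 + 62.22·1.8 = $117.3165.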